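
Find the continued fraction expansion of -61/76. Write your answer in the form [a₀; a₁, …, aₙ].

-61 = -1·76 + 15, so a_0 = -1
76 = 5·15 + 1, so a_1 = 5
15 = 15·1 + 0, so a_2 = 15

[-1; 5, 15]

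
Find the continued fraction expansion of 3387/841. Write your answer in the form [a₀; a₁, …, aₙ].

[4; 36, 1, 1, 3, 3]

Repeatedly divide and take the remainder:
3387 ÷ 841 → quotient 4, remainder 23
841 ÷ 23 → quotient 36, remainder 13
23 ÷ 13 → quotient 1, remainder 10
13 ÷ 10 → quotient 1, remainder 3
10 ÷ 3 → quotient 3, remainder 1
3 ÷ 1 → quotient 3, remainder 0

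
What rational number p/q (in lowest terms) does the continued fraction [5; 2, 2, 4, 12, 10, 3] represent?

45462/8405

a_0 = 5: 5/1
a_1 = 2: 11/2
a_2 = 2: 27/5
a_3 = 4: 119/22
a_4 = 12: 1455/269
a_5 = 10: 14669/2712
a_6 = 3: 45462/8405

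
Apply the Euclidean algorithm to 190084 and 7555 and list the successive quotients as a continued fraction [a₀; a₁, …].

⌊190084/7555⌋ = 25, remainder 1209
⌊7555/1209⌋ = 6, remainder 301
⌊1209/301⌋ = 4, remainder 5
⌊301/5⌋ = 60, remainder 1
⌊5/1⌋ = 5, remainder 0

[25; 6, 4, 60, 5]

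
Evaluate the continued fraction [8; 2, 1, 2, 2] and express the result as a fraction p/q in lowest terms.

159/19

a_0 = 8: 8/1
a_1 = 2: 17/2
a_2 = 1: 25/3
a_3 = 2: 67/8
a_4 = 2: 159/19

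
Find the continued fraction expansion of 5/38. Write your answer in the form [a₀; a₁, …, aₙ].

5 ÷ 38 → quotient 0, remainder 5
38 ÷ 5 → quotient 7, remainder 3
5 ÷ 3 → quotient 1, remainder 2
3 ÷ 2 → quotient 1, remainder 1
2 ÷ 1 → quotient 2, remainder 0

[0; 7, 1, 1, 2]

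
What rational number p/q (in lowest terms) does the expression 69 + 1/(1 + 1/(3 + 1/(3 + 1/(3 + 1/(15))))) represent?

45907/658

Use the convergent recurrence hₖ = aₖ·hₖ₋₁ + hₖ₋₂ (and likewise for the denominators kₖ):
a_0 = 69: 69/1
a_1 = 1: 70/1
a_2 = 3: 279/4
a_3 = 3: 907/13
a_4 = 3: 3000/43
a_5 = 15: 45907/658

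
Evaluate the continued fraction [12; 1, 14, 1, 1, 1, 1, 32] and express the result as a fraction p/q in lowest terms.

32896/2543

a_0 = 12: 12/1
a_1 = 1: 13/1
a_2 = 14: 194/15
a_3 = 1: 207/16
a_4 = 1: 401/31
a_5 = 1: 608/47
a_6 = 1: 1009/78
a_7 = 32: 32896/2543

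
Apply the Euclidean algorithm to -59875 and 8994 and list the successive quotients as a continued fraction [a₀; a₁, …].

[-7; 2, 1, 11, 11, 11, 2]

-59875 ÷ 8994 → quotient -7, remainder 3083
8994 ÷ 3083 → quotient 2, remainder 2828
3083 ÷ 2828 → quotient 1, remainder 255
2828 ÷ 255 → quotient 11, remainder 23
255 ÷ 23 → quotient 11, remainder 2
23 ÷ 2 → quotient 11, remainder 1
2 ÷ 1 → quotient 2, remainder 0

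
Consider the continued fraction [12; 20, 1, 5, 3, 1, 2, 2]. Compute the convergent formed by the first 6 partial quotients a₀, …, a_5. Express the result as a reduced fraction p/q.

Work from the innermost term outward:
Start with 1.
3 + 1/(1/1) = 3 + 1/1 = 4/1
5 + 1/(4/1) = 5 + 1/4 = 21/4
1 + 1/(21/4) = 1 + 4/21 = 25/21
20 + 1/(25/21) = 20 + 21/25 = 521/25
12 + 1/(521/25) = 12 + 25/521 = 6277/521

6277/521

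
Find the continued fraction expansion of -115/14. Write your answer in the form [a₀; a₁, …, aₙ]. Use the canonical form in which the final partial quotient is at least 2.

[-9; 1, 3, 1, 2]

Apply division with remainder until the remainder is 0:
-115 ÷ 14 → quotient -9, remainder 11
14 ÷ 11 → quotient 1, remainder 3
11 ÷ 3 → quotient 3, remainder 2
3 ÷ 2 → quotient 1, remainder 1
2 ÷ 1 → quotient 2, remainder 0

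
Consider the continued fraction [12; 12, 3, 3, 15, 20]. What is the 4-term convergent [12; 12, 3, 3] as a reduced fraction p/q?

1486/123

Use the convergent recurrence hₖ = aₖ·hₖ₋₁ + hₖ₋₂ (and likewise for the denominators kₖ):
a_0 = 12: 12/1
a_1 = 12: 145/12
a_2 = 3: 447/37
a_3 = 3: 1486/123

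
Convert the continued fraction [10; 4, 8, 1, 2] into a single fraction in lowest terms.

1096/107

Start with 2.
1 + 1/(2/1) = 1 + 1/2 = 3/2
8 + 1/(3/2) = 8 + 2/3 = 26/3
4 + 1/(26/3) = 4 + 3/26 = 107/26
10 + 1/(107/26) = 10 + 26/107 = 1096/107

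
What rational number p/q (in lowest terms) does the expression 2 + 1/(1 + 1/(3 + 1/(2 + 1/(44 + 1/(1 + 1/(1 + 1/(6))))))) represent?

a_0 = 2: 2/1
a_1 = 1: 3/1
a_2 = 3: 11/4
a_3 = 2: 25/9
a_4 = 44: 1111/400
a_5 = 1: 1136/409
a_6 = 1: 2247/809
a_7 = 6: 14618/5263

14618/5263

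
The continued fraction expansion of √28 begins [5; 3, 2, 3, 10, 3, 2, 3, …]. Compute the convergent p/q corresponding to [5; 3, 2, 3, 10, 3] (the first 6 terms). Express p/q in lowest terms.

Build up convergents one term at a time:
a_0 = 5: 5/1
a_1 = 3: 16/3
a_2 = 2: 37/7
a_3 = 3: 127/24
a_4 = 10: 1307/247
a_5 = 3: 4048/765

4048/765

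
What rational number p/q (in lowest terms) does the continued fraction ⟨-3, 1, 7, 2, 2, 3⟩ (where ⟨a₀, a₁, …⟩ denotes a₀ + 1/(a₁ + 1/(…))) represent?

Work from the innermost term outward:
Start with 3.
2 + 1/(3/1) = 2 + 1/3 = 7/3
2 + 1/(7/3) = 2 + 3/7 = 17/7
7 + 1/(17/7) = 7 + 7/17 = 126/17
1 + 1/(126/17) = 1 + 17/126 = 143/126
-3 + 1/(143/126) = -3 + 126/143 = -303/143

-303/143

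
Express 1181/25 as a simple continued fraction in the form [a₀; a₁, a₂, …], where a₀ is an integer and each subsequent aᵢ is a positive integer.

[47; 4, 6]

Repeatedly divide and take the remainder:
1181 ÷ 25 → quotient 47, remainder 6
25 ÷ 6 → quotient 4, remainder 1
6 ÷ 1 → quotient 6, remainder 0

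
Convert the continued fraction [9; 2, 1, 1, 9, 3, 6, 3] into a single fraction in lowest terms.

Use the convergent recurrence hₖ = aₖ·hₖ₋₁ + hₖ₋₂ (and likewise for the denominators kₖ):
a_0 = 9: 9/1
a_1 = 2: 19/2
a_2 = 1: 28/3
a_3 = 1: 47/5
a_4 = 9: 451/48
a_5 = 3: 1400/149
a_6 = 6: 8851/942
a_7 = 3: 27953/2975

27953/2975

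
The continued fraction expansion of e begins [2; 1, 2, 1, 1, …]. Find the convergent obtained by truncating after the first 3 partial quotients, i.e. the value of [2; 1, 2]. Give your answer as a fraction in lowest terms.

Starting at the tail and folding back:
Start with 2.
1 + 1/(2/1) = 1 + 1/2 = 3/2
2 + 1/(3/2) = 2 + 2/3 = 8/3

8/3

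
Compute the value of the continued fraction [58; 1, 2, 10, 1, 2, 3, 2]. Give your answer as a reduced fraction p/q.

44653/761

Start with 2.
3 + 1/(2/1) = 3 + 1/2 = 7/2
2 + 1/(7/2) = 2 + 2/7 = 16/7
1 + 1/(16/7) = 1 + 7/16 = 23/16
10 + 1/(23/16) = 10 + 16/23 = 246/23
2 + 1/(246/23) = 2 + 23/246 = 515/246
1 + 1/(515/246) = 1 + 246/515 = 761/515
58 + 1/(761/515) = 58 + 515/761 = 44653/761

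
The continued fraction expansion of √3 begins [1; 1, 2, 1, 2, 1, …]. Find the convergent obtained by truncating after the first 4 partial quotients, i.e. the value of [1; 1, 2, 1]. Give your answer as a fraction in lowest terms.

Start with 1.
2 + 1/(1/1) = 2 + 1/1 = 3/1
1 + 1/(3/1) = 1 + 1/3 = 4/3
1 + 1/(4/3) = 1 + 3/4 = 7/4

7/4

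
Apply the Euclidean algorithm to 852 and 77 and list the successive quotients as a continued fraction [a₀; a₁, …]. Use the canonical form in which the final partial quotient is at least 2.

852 ÷ 77 → quotient 11, remainder 5
77 ÷ 5 → quotient 15, remainder 2
5 ÷ 2 → quotient 2, remainder 1
2 ÷ 1 → quotient 2, remainder 0

[11; 15, 2, 2]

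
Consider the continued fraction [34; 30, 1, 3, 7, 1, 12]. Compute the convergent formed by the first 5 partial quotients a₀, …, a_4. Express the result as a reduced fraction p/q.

Start with 7.
3 + 1/(7/1) = 3 + 1/7 = 22/7
1 + 1/(22/7) = 1 + 7/22 = 29/22
30 + 1/(29/22) = 30 + 22/29 = 892/29
34 + 1/(892/29) = 34 + 29/892 = 30357/892

30357/892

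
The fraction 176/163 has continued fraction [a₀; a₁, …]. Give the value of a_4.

176 ÷ 163 → quotient 1, remainder 13
163 ÷ 13 → quotient 12, remainder 7
13 ÷ 7 → quotient 1, remainder 6
7 ÷ 6 → quotient 1, remainder 1
6 ÷ 1 → quotient 6, remainder 0

6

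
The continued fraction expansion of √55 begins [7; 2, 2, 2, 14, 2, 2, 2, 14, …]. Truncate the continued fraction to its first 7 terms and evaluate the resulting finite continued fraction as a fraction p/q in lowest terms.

6593/889

a_0 = 7: 7/1
a_1 = 2: 15/2
a_2 = 2: 37/5
a_3 = 2: 89/12
a_4 = 14: 1283/173
a_5 = 2: 2655/358
a_6 = 2: 6593/889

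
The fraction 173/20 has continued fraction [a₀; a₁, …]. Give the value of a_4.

6

Repeatedly divide and take the remainder:
173 = 8·20 + 13, so a_0 = 8
20 = 1·13 + 7, so a_1 = 1
13 = 1·7 + 6, so a_2 = 1
7 = 1·6 + 1, so a_3 = 1
6 = 6·1 + 0, so a_4 = 6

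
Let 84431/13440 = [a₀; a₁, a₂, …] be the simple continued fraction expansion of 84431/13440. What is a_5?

38

84431 = 6·13440 + 3791, so a_0 = 6
13440 = 3·3791 + 2067, so a_1 = 3
3791 = 1·2067 + 1724, so a_2 = 1
2067 = 1·1724 + 343, so a_3 = 1
1724 = 5·343 + 9, so a_4 = 5
343 = 38·9 + 1, so a_5 = 38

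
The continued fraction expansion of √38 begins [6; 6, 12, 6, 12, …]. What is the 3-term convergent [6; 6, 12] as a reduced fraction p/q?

Collapse the nested fraction from the inside out:
Start with 12.
6 + 1/(12/1) = 6 + 1/12 = 73/12
6 + 1/(73/12) = 6 + 12/73 = 450/73

450/73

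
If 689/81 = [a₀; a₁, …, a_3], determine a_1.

⌊689/81⌋ = 8, remainder 41
⌊81/41⌋ = 1, remainder 40

1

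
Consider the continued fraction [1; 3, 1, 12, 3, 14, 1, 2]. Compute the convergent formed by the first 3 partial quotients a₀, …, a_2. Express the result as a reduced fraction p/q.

5/4

Start with 1.
3 + 1/(1/1) = 3 + 1/1 = 4/1
1 + 1/(4/1) = 1 + 1/4 = 5/4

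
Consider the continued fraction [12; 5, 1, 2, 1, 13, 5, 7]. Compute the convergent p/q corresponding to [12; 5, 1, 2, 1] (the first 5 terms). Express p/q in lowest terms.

280/23

Compute successive convergents:
a_0 = 12: 12/1
a_1 = 5: 61/5
a_2 = 1: 73/6
a_3 = 2: 207/17
a_4 = 1: 280/23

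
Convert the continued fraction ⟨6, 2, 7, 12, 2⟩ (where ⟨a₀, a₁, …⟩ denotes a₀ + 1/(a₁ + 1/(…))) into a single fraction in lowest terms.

2451/379

Start with 2.
12 + 1/(2/1) = 12 + 1/2 = 25/2
7 + 1/(25/2) = 7 + 2/25 = 177/25
2 + 1/(177/25) = 2 + 25/177 = 379/177
6 + 1/(379/177) = 6 + 177/379 = 2451/379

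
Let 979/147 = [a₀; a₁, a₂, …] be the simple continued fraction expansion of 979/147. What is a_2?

1

Apply division with remainder until the remainder is 0:
⌊979/147⌋ = 6, remainder 97
⌊147/97⌋ = 1, remainder 50
⌊97/50⌋ = 1, remainder 47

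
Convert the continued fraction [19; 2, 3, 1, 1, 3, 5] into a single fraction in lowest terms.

5851/301

Starting at the tail and folding back:
Start with 5.
3 + 1/(5/1) = 3 + 1/5 = 16/5
1 + 1/(16/5) = 1 + 5/16 = 21/16
1 + 1/(21/16) = 1 + 16/21 = 37/21
3 + 1/(37/21) = 3 + 21/37 = 132/37
2 + 1/(132/37) = 2 + 37/132 = 301/132
19 + 1/(301/132) = 19 + 132/301 = 5851/301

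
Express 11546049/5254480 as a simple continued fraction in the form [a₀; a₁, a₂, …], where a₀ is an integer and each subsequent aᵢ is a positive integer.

Run the Euclidean algorithm, recording each quotient:
11546049 = 2·5254480 + 1037089, so a_0 = 2
5254480 = 5·1037089 + 69035, so a_1 = 5
1037089 = 15·69035 + 1564, so a_2 = 15
69035 = 44·1564 + 219, so a_3 = 44
1564 = 7·219 + 31, so a_4 = 7
219 = 7·31 + 2, so a_5 = 7
31 = 15·2 + 1, so a_6 = 15
2 = 2·1 + 0, so a_7 = 2

[2; 5, 15, 44, 7, 7, 15, 2]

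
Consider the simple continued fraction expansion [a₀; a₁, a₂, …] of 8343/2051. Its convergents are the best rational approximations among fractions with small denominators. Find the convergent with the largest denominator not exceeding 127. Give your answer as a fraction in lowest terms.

240/59

List convergents until the denominator exceeds the bound:
a_0 = 4: 4/1  (≤ bound)
a_1 = 14: 57/14  (≤ bound)
a_2 = 1: 61/15  (≤ bound)
a_3 = 3: 240/59  (≤ bound)
a_4 = 11: 2701/664  (> 127, stop)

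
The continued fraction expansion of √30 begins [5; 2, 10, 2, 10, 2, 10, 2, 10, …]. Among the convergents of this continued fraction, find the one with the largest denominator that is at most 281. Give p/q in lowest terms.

a_0 = 5: 5/1  (≤ bound)
a_1 = 2: 11/2  (≤ bound)
a_2 = 10: 115/21  (≤ bound)
a_3 = 2: 241/44  (≤ bound)
a_4 = 10: 2525/461  (> 281, stop)

241/44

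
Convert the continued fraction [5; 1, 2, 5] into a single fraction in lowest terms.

Start with 5.
2 + 1/(5/1) = 2 + 1/5 = 11/5
1 + 1/(11/5) = 1 + 5/11 = 16/11
5 + 1/(16/11) = 5 + 11/16 = 91/16

91/16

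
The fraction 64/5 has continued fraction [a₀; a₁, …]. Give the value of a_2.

4

64 = 12·5 + 4, so a_0 = 12
5 = 1·4 + 1, so a_1 = 1
4 = 4·1 + 0, so a_2 = 4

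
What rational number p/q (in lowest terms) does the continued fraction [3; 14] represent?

a_0 = 3: 3/1
a_1 = 14: 43/14

43/14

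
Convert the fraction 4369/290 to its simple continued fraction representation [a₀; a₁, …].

[15; 15, 3, 1, 4]

4369 ÷ 290 → quotient 15, remainder 19
290 ÷ 19 → quotient 15, remainder 5
19 ÷ 5 → quotient 3, remainder 4
5 ÷ 4 → quotient 1, remainder 1
4 ÷ 1 → quotient 4, remainder 0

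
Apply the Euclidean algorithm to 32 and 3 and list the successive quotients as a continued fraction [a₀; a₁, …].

Apply division with remainder until the remainder is 0:
⌊32/3⌋ = 10, remainder 2
⌊3/2⌋ = 1, remainder 1
⌊2/1⌋ = 2, remainder 0

[10; 1, 2]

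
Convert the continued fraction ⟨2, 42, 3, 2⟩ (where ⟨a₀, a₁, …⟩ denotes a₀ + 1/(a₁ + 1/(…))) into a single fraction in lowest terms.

599/296

a_0 = 2: 2/1
a_1 = 42: 85/42
a_2 = 3: 257/127
a_3 = 2: 599/296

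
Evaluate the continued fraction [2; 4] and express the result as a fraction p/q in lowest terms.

a_0 = 2: 2/1
a_1 = 4: 9/4

9/4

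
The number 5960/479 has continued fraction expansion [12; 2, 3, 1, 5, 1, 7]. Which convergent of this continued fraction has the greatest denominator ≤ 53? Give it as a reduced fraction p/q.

a_0 = 12: 12/1  (≤ bound)
a_1 = 2: 25/2  (≤ bound)
a_2 = 3: 87/7  (≤ bound)
a_3 = 1: 112/9  (≤ bound)
a_4 = 5: 647/52  (≤ bound)
a_5 = 1: 759/61  (> 53, stop)

647/52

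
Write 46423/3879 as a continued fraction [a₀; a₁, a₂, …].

⌊46423/3879⌋ = 11, remainder 3754
⌊3879/3754⌋ = 1, remainder 125
⌊3754/125⌋ = 30, remainder 4
⌊125/4⌋ = 31, remainder 1
⌊4/1⌋ = 4, remainder 0

[11; 1, 30, 31, 4]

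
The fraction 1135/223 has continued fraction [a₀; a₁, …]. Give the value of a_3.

1

⌊1135/223⌋ = 5, remainder 20
⌊223/20⌋ = 11, remainder 3
⌊20/3⌋ = 6, remainder 2
⌊3/2⌋ = 1, remainder 1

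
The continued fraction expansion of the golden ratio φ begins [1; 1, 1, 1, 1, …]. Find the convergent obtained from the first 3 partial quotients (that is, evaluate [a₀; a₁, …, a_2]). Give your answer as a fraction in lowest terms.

Start with 1.
1 + 1/(1/1) = 1 + 1/1 = 2/1
1 + 1/(2/1) = 1 + 1/2 = 3/2

3/2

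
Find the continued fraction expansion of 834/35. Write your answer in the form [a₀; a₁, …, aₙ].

[23; 1, 4, 1, 5]

834 = 23·35 + 29, so a_0 = 23
35 = 1·29 + 6, so a_1 = 1
29 = 4·6 + 5, so a_2 = 4
6 = 1·5 + 1, so a_3 = 1
5 = 5·1 + 0, so a_4 = 5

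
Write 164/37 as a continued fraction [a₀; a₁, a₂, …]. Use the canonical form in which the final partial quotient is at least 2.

164 = 4·37 + 16, so a_0 = 4
37 = 2·16 + 5, so a_1 = 2
16 = 3·5 + 1, so a_2 = 3
5 = 5·1 + 0, so a_3 = 5

[4; 2, 3, 5]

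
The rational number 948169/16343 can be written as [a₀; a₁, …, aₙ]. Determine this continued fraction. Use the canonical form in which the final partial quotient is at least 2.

⌊948169/16343⌋ = 58, remainder 275
⌊16343/275⌋ = 59, remainder 118
⌊275/118⌋ = 2, remainder 39
⌊118/39⌋ = 3, remainder 1
⌊39/1⌋ = 39, remainder 0

[58; 59, 2, 3, 39]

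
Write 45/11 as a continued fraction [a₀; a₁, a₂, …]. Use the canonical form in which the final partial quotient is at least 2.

Apply division with remainder until the remainder is 0:
45 = 4·11 + 1, so a_0 = 4
11 = 11·1 + 0, so a_1 = 11

[4; 11]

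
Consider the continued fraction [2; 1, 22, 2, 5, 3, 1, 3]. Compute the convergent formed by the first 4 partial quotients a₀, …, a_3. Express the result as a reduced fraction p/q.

139/47

a_0 = 2: 2/1
a_1 = 1: 3/1
a_2 = 22: 68/23
a_3 = 2: 139/47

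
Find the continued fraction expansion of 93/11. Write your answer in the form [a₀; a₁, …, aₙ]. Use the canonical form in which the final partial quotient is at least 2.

⌊93/11⌋ = 8, remainder 5
⌊11/5⌋ = 2, remainder 1
⌊5/1⌋ = 5, remainder 0

[8; 2, 5]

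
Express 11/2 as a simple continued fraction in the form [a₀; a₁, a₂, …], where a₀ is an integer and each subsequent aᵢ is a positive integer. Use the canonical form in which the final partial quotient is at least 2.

Apply division with remainder until the remainder is 0:
⌊11/2⌋ = 5, remainder 1
⌊2/1⌋ = 2, remainder 0

[5; 2]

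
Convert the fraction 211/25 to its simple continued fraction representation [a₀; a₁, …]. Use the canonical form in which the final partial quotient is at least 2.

[8; 2, 3, 1, 2]

Run the Euclidean algorithm, recording each quotient:
⌊211/25⌋ = 8, remainder 11
⌊25/11⌋ = 2, remainder 3
⌊11/3⌋ = 3, remainder 2
⌊3/2⌋ = 1, remainder 1
⌊2/1⌋ = 2, remainder 0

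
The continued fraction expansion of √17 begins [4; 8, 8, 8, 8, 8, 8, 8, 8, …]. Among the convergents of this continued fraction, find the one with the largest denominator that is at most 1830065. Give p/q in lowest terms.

List convergents until the denominator exceeds the bound:
a_0 = 4: 4/1  (≤ bound)
a_1 = 8: 33/8  (≤ bound)
a_2 = 8: 268/65  (≤ bound)
a_3 = 8: 2177/528  (≤ bound)
a_4 = 8: 17684/4289  (≤ bound)
a_5 = 8: 143649/34840  (≤ bound)
a_6 = 8: 1166876/283009  (≤ bound)
a_7 = 8: 9478657/2298912  (> 1830065, stop)

1166876/283009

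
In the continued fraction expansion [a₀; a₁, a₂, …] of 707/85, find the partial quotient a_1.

707 = 8·85 + 27, so a_0 = 8
85 = 3·27 + 4, so a_1 = 3

3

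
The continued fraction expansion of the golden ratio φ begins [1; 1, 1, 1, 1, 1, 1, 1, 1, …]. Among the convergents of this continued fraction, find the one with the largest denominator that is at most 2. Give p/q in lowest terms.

3/2

List convergents until the denominator exceeds the bound:
a_0 = 1: 1/1  (≤ bound)
a_1 = 1: 2/1  (≤ bound)
a_2 = 1: 3/2  (≤ bound)
a_3 = 1: 5/3  (> 2, stop)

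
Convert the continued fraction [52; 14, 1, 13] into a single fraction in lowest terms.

10882/209

Build up convergents one term at a time:
a_0 = 52: 52/1
a_1 = 14: 729/14
a_2 = 1: 781/15
a_3 = 13: 10882/209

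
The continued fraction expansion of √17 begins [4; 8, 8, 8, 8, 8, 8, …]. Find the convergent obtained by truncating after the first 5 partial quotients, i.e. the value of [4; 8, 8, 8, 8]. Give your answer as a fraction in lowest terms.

Build up convergents one term at a time:
a_0 = 4: 4/1
a_1 = 8: 33/8
a_2 = 8: 268/65
a_3 = 8: 2177/528
a_4 = 8: 17684/4289

17684/4289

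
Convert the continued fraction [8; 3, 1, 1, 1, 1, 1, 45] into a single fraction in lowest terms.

Collapse the nested fraction from the inside out:
Start with 45.
1 + 1/(45/1) = 1 + 1/45 = 46/45
1 + 1/(46/45) = 1 + 45/46 = 91/46
1 + 1/(91/46) = 1 + 46/91 = 137/91
1 + 1/(137/91) = 1 + 91/137 = 228/137
1 + 1/(228/137) = 1 + 137/228 = 365/228
3 + 1/(365/228) = 3 + 228/365 = 1323/365
8 + 1/(1323/365) = 8 + 365/1323 = 10949/1323

10949/1323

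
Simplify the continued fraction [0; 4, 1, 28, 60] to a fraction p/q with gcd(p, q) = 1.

1741/8645

Start with 60.
28 + 1/(60/1) = 28 + 1/60 = 1681/60
1 + 1/(1681/60) = 1 + 60/1681 = 1741/1681
4 + 1/(1741/1681) = 4 + 1681/1741 = 8645/1741
0 + 1/(8645/1741) = 0 + 1741/8645 = 1741/8645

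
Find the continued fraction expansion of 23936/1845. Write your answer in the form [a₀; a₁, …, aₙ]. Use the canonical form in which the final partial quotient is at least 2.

Repeatedly divide and take the remainder:
⌊23936/1845⌋ = 12, remainder 1796
⌊1845/1796⌋ = 1, remainder 49
⌊1796/49⌋ = 36, remainder 32
⌊49/32⌋ = 1, remainder 17
⌊32/17⌋ = 1, remainder 15
⌊17/15⌋ = 1, remainder 2
⌊15/2⌋ = 7, remainder 1
⌊2/1⌋ = 2, remainder 0

[12; 1, 36, 1, 1, 1, 7, 2]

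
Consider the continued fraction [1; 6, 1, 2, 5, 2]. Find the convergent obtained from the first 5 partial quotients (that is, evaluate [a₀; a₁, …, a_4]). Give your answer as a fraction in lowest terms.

Starting at the tail and folding back:
Start with 5.
2 + 1/(5/1) = 2 + 1/5 = 11/5
1 + 1/(11/5) = 1 + 5/11 = 16/11
6 + 1/(16/11) = 6 + 11/16 = 107/16
1 + 1/(107/16) = 1 + 16/107 = 123/107

123/107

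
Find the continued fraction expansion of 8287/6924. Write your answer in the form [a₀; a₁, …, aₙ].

[1; 5, 12, 1, 1, 54]

⌊8287/6924⌋ = 1, remainder 1363
⌊6924/1363⌋ = 5, remainder 109
⌊1363/109⌋ = 12, remainder 55
⌊109/55⌋ = 1, remainder 54
⌊55/54⌋ = 1, remainder 1
⌊54/1⌋ = 54, remainder 0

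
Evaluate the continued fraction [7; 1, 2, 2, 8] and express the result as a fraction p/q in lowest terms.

455/59

Start with 8.
2 + 1/(8/1) = 2 + 1/8 = 17/8
2 + 1/(17/8) = 2 + 8/17 = 42/17
1 + 1/(42/17) = 1 + 17/42 = 59/42
7 + 1/(59/42) = 7 + 42/59 = 455/59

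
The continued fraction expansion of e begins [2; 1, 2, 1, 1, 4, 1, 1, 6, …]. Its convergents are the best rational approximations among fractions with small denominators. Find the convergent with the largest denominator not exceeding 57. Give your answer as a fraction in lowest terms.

106/39

a_0 = 2: 2/1  (≤ bound)
a_1 = 1: 3/1  (≤ bound)
a_2 = 2: 8/3  (≤ bound)
a_3 = 1: 11/4  (≤ bound)
a_4 = 1: 19/7  (≤ bound)
a_5 = 4: 87/32  (≤ bound)
a_6 = 1: 106/39  (≤ bound)
a_7 = 1: 193/71  (> 57, stop)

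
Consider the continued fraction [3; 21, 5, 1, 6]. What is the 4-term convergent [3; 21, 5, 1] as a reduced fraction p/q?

a_0 = 3: 3/1
a_1 = 21: 64/21
a_2 = 5: 323/106
a_3 = 1: 387/127

387/127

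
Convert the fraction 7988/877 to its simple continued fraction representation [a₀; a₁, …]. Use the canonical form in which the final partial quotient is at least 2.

7988 ÷ 877 → quotient 9, remainder 95
877 ÷ 95 → quotient 9, remainder 22
95 ÷ 22 → quotient 4, remainder 7
22 ÷ 7 → quotient 3, remainder 1
7 ÷ 1 → quotient 7, remainder 0

[9; 9, 4, 3, 7]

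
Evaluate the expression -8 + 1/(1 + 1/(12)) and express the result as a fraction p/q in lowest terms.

a_0 = -8: -8/1
a_1 = 1: -7/1
a_2 = 12: -92/13

-92/13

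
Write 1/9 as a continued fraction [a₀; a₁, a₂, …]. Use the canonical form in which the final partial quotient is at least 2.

[0; 9]

1 ÷ 9 → quotient 0, remainder 1
9 ÷ 1 → quotient 9, remainder 0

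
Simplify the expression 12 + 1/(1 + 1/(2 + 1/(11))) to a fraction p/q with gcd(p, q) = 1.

a_0 = 12: 12/1
a_1 = 1: 13/1
a_2 = 2: 38/3
a_3 = 11: 431/34

431/34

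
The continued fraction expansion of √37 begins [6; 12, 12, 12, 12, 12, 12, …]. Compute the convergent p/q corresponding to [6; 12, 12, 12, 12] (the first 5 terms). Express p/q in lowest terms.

Start with 12.
12 + 1/(12/1) = 12 + 1/12 = 145/12
12 + 1/(145/12) = 12 + 12/145 = 1752/145
12 + 1/(1752/145) = 12 + 145/1752 = 21169/1752
6 + 1/(21169/1752) = 6 + 1752/21169 = 128766/21169

128766/21169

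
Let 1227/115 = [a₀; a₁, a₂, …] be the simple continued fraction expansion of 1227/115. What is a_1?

1

Run the Euclidean algorithm, recording each quotient:
1227 = 10·115 + 77, so a_0 = 10
115 = 1·77 + 38, so a_1 = 1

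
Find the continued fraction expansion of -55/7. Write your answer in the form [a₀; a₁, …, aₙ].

[-8; 7]

-55 ÷ 7 → quotient -8, remainder 1
7 ÷ 1 → quotient 7, remainder 0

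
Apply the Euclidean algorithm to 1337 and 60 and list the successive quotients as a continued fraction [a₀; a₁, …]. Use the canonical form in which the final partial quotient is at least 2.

⌊1337/60⌋ = 22, remainder 17
⌊60/17⌋ = 3, remainder 9
⌊17/9⌋ = 1, remainder 8
⌊9/8⌋ = 1, remainder 1
⌊8/1⌋ = 8, remainder 0

[22; 3, 1, 1, 8]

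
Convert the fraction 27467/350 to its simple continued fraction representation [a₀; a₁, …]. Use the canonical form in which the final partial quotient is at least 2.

⌊27467/350⌋ = 78, remainder 167
⌊350/167⌋ = 2, remainder 16
⌊167/16⌋ = 10, remainder 7
⌊16/7⌋ = 2, remainder 2
⌊7/2⌋ = 3, remainder 1
⌊2/1⌋ = 2, remainder 0

[78; 2, 10, 2, 3, 2]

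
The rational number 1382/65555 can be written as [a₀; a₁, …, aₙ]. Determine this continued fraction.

[0; 47, 2, 3, 2, 1, 19, 3]

Repeatedly divide and take the remainder:
1382 = 0·65555 + 1382, so a_0 = 0
65555 = 47·1382 + 601, so a_1 = 47
1382 = 2·601 + 180, so a_2 = 2
601 = 3·180 + 61, so a_3 = 3
180 = 2·61 + 58, so a_4 = 2
61 = 1·58 + 3, so a_5 = 1
58 = 19·3 + 1, so a_6 = 19
3 = 3·1 + 0, so a_7 = 3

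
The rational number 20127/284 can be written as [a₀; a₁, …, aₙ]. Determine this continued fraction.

[70; 1, 6, 1, 2, 12]

20127 ÷ 284 → quotient 70, remainder 247
284 ÷ 247 → quotient 1, remainder 37
247 ÷ 37 → quotient 6, remainder 25
37 ÷ 25 → quotient 1, remainder 12
25 ÷ 12 → quotient 2, remainder 1
12 ÷ 1 → quotient 12, remainder 0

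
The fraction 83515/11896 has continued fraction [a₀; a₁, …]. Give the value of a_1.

Run the Euclidean algorithm, recording each quotient:
83515 = 7·11896 + 243, so a_0 = 7
11896 = 48·243 + 232, so a_1 = 48

48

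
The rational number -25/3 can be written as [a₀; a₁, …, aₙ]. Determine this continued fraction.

⌊-25/3⌋ = -9, remainder 2
⌊3/2⌋ = 1, remainder 1
⌊2/1⌋ = 2, remainder 0

[-9; 1, 2]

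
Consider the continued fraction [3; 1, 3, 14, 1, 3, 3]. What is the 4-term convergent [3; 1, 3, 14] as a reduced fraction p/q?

a_0 = 3: 3/1
a_1 = 1: 4/1
a_2 = 3: 15/4
a_3 = 14: 214/57

214/57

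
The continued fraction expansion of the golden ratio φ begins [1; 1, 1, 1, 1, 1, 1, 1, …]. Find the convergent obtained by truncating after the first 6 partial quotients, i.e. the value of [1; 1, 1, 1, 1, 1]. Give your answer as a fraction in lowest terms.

13/8

a_0 = 1: 1/1
a_1 = 1: 2/1
a_2 = 1: 3/2
a_3 = 1: 5/3
a_4 = 1: 8/5
a_5 = 1: 13/8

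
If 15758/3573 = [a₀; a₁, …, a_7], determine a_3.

3

15758 ÷ 3573 → quotient 4, remainder 1466
3573 ÷ 1466 → quotient 2, remainder 641
1466 ÷ 641 → quotient 2, remainder 184
641 ÷ 184 → quotient 3, remainder 89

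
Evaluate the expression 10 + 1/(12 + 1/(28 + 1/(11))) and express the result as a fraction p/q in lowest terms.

37499/3719

Start with 11.
28 + 1/(11/1) = 28 + 1/11 = 309/11
12 + 1/(309/11) = 12 + 11/309 = 3719/309
10 + 1/(3719/309) = 10 + 309/3719 = 37499/3719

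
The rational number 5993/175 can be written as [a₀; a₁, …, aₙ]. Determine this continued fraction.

[34; 4, 14, 3]

⌊5993/175⌋ = 34, remainder 43
⌊175/43⌋ = 4, remainder 3
⌊43/3⌋ = 14, remainder 1
⌊3/1⌋ = 3, remainder 0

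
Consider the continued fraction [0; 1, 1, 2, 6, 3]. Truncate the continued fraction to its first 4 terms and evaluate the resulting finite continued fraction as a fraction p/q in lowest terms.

3/5

Work from the innermost term outward:
Start with 2.
1 + 1/(2/1) = 1 + 1/2 = 3/2
1 + 1/(3/2) = 1 + 2/3 = 5/3
0 + 1/(5/3) = 0 + 3/5 = 3/5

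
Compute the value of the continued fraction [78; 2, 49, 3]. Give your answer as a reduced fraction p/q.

23470/299

a_0 = 78: 78/1
a_1 = 2: 157/2
a_2 = 49: 7771/99
a_3 = 3: 23470/299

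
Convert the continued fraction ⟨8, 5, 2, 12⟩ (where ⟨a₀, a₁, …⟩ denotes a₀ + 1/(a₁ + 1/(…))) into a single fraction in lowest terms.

1121/137

Compute successive convergents:
a_0 = 8: 8/1
a_1 = 5: 41/5
a_2 = 2: 90/11
a_3 = 12: 1121/137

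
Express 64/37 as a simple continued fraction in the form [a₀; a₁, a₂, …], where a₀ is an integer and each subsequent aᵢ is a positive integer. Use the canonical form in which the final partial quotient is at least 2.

[1; 1, 2, 1, 2, 3]

64 = 1·37 + 27, so a_0 = 1
37 = 1·27 + 10, so a_1 = 1
27 = 2·10 + 7, so a_2 = 2
10 = 1·7 + 3, so a_3 = 1
7 = 2·3 + 1, so a_4 = 2
3 = 3·1 + 0, so a_5 = 3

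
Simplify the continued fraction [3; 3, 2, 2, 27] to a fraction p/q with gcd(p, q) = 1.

1535/466

a_0 = 3: 3/1
a_1 = 3: 10/3
a_2 = 2: 23/7
a_3 = 2: 56/17
a_4 = 27: 1535/466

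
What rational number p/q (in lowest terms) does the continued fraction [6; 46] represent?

Build up convergents one term at a time:
a_0 = 6: 6/1
a_1 = 46: 277/46

277/46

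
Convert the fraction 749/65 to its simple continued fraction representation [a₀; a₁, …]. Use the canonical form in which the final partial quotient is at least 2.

[11; 1, 1, 10, 3]

Repeatedly divide and take the remainder:
⌊749/65⌋ = 11, remainder 34
⌊65/34⌋ = 1, remainder 31
⌊34/31⌋ = 1, remainder 3
⌊31/3⌋ = 10, remainder 1
⌊3/1⌋ = 3, remainder 0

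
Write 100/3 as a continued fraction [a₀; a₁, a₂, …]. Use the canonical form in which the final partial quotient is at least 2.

[33; 3]

Run the Euclidean algorithm, recording each quotient:
100 ÷ 3 → quotient 33, remainder 1
3 ÷ 1 → quotient 3, remainder 0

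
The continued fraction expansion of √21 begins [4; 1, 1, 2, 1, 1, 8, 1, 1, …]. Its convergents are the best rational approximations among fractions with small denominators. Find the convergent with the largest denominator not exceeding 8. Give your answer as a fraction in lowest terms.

32/7

List convergents until the denominator exceeds the bound:
a_0 = 4: 4/1  (≤ bound)
a_1 = 1: 5/1  (≤ bound)
a_2 = 1: 9/2  (≤ bound)
a_3 = 2: 23/5  (≤ bound)
a_4 = 1: 32/7  (≤ bound)
a_5 = 1: 55/12  (> 8, stop)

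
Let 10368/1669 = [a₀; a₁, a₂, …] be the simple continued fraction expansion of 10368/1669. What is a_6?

50

10368 ÷ 1669 → quotient 6, remainder 354
1669 ÷ 354 → quotient 4, remainder 253
354 ÷ 253 → quotient 1, remainder 101
253 ÷ 101 → quotient 2, remainder 51
101 ÷ 51 → quotient 1, remainder 50
51 ÷ 50 → quotient 1, remainder 1
50 ÷ 1 → quotient 50, remainder 0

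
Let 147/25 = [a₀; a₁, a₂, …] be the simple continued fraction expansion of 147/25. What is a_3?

Apply division with remainder until the remainder is 0:
147 ÷ 25 → quotient 5, remainder 22
25 ÷ 22 → quotient 1, remainder 3
22 ÷ 3 → quotient 7, remainder 1
3 ÷ 1 → quotient 3, remainder 0

3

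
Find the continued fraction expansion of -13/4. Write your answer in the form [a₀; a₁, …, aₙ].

[-4; 1, 3]

-13 = -4·4 + 3, so a_0 = -4
4 = 1·3 + 1, so a_1 = 1
3 = 3·1 + 0, so a_2 = 3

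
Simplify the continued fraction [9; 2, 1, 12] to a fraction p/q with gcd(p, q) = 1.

355/38

Compute successive convergents:
a_0 = 9: 9/1
a_1 = 2: 19/2
a_2 = 1: 28/3
a_3 = 12: 355/38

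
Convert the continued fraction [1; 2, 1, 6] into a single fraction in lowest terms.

a_0 = 1: 1/1
a_1 = 2: 3/2
a_2 = 1: 4/3
a_3 = 6: 27/20

27/20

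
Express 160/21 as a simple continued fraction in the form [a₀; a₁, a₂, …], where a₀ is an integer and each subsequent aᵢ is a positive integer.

[7; 1, 1, 1, 1, 1, 2]

160 = 7·21 + 13, so a_0 = 7
21 = 1·13 + 8, so a_1 = 1
13 = 1·8 + 5, so a_2 = 1
8 = 1·5 + 3, so a_3 = 1
5 = 1·3 + 2, so a_4 = 1
3 = 1·2 + 1, so a_5 = 1
2 = 2·1 + 0, so a_6 = 2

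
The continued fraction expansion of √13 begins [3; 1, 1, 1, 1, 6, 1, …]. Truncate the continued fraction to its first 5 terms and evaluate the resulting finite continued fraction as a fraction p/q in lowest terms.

18/5

Work from the innermost term outward:
Start with 1.
1 + 1/(1/1) = 1 + 1/1 = 2/1
1 + 1/(2/1) = 1 + 1/2 = 3/2
1 + 1/(3/2) = 1 + 2/3 = 5/3
3 + 1/(5/3) = 3 + 3/5 = 18/5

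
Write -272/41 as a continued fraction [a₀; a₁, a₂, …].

-272 = -7·41 + 15, so a_0 = -7
41 = 2·15 + 11, so a_1 = 2
15 = 1·11 + 4, so a_2 = 1
11 = 2·4 + 3, so a_3 = 2
4 = 1·3 + 1, so a_4 = 1
3 = 3·1 + 0, so a_5 = 3

[-7; 2, 1, 2, 1, 3]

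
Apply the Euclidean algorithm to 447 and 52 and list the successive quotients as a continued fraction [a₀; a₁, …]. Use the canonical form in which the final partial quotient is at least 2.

447 = 8·52 + 31, so a_0 = 8
52 = 1·31 + 21, so a_1 = 1
31 = 1·21 + 10, so a_2 = 1
21 = 2·10 + 1, so a_3 = 2
10 = 10·1 + 0, so a_4 = 10

[8; 1, 1, 2, 10]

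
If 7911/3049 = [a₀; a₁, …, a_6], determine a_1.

1

7911 = 2·3049 + 1813, so a_0 = 2
3049 = 1·1813 + 1236, so a_1 = 1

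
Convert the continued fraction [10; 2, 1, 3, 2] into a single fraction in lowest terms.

Use the convergent recurrence hₖ = aₖ·hₖ₋₁ + hₖ₋₂ (and likewise for the denominators kₖ):
a_0 = 10: 10/1
a_1 = 2: 21/2
a_2 = 1: 31/3
a_3 = 3: 114/11
a_4 = 2: 259/25

259/25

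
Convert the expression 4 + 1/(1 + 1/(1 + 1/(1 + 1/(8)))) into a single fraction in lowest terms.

Collapse the nested fraction from the inside out:
Start with 8.
1 + 1/(8/1) = 1 + 1/8 = 9/8
1 + 1/(9/8) = 1 + 8/9 = 17/9
1 + 1/(17/9) = 1 + 9/17 = 26/17
4 + 1/(26/17) = 4 + 17/26 = 121/26

121/26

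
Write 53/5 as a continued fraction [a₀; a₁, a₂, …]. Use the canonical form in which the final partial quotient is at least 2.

Apply division with remainder until the remainder is 0:
53 ÷ 5 → quotient 10, remainder 3
5 ÷ 3 → quotient 1, remainder 2
3 ÷ 2 → quotient 1, remainder 1
2 ÷ 1 → quotient 2, remainder 0

[10; 1, 1, 2]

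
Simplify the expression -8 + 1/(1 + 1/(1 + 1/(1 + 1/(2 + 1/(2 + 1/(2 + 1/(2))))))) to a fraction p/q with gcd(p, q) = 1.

-818/111

Start with 2.
2 + 1/(2/1) = 2 + 1/2 = 5/2
2 + 1/(5/2) = 2 + 2/5 = 12/5
2 + 1/(12/5) = 2 + 5/12 = 29/12
1 + 1/(29/12) = 1 + 12/29 = 41/29
1 + 1/(41/29) = 1 + 29/41 = 70/41
1 + 1/(70/41) = 1 + 41/70 = 111/70
-8 + 1/(111/70) = -8 + 70/111 = -818/111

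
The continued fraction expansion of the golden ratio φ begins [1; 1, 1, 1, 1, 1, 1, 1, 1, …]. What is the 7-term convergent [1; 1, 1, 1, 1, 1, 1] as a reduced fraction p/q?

21/13

a_0 = 1: 1/1
a_1 = 1: 2/1
a_2 = 1: 3/2
a_3 = 1: 5/3
a_4 = 1: 8/5
a_5 = 1: 13/8
a_6 = 1: 21/13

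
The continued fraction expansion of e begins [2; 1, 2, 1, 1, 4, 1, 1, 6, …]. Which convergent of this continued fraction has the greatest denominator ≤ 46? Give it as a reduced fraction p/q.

106/39

a_0 = 2: 2/1  (≤ bound)
a_1 = 1: 3/1  (≤ bound)
a_2 = 2: 8/3  (≤ bound)
a_3 = 1: 11/4  (≤ bound)
a_4 = 1: 19/7  (≤ bound)
a_5 = 4: 87/32  (≤ bound)
a_6 = 1: 106/39  (≤ bound)
a_7 = 1: 193/71  (> 46, stop)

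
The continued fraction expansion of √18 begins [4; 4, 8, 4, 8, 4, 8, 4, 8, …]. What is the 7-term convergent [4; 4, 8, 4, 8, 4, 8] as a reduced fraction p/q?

161564/38081

a_0 = 4: 4/1
a_1 = 4: 17/4
a_2 = 8: 140/33
a_3 = 4: 577/136
a_4 = 8: 4756/1121
a_5 = 4: 19601/4620
a_6 = 8: 161564/38081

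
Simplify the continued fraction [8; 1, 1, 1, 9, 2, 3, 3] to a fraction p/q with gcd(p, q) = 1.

6033/697

Work from the innermost term outward:
Start with 3.
3 + 1/(3/1) = 3 + 1/3 = 10/3
2 + 1/(10/3) = 2 + 3/10 = 23/10
9 + 1/(23/10) = 9 + 10/23 = 217/23
1 + 1/(217/23) = 1 + 23/217 = 240/217
1 + 1/(240/217) = 1 + 217/240 = 457/240
1 + 1/(457/240) = 1 + 240/457 = 697/457
8 + 1/(697/457) = 8 + 457/697 = 6033/697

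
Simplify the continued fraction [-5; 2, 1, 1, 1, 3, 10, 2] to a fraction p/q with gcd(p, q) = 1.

Collapse the nested fraction from the inside out:
Start with 2.
10 + 1/(2/1) = 10 + 1/2 = 21/2
3 + 1/(21/2) = 3 + 2/21 = 65/21
1 + 1/(65/21) = 1 + 21/65 = 86/65
1 + 1/(86/65) = 1 + 65/86 = 151/86
1 + 1/(151/86) = 1 + 86/151 = 237/151
2 + 1/(237/151) = 2 + 151/237 = 625/237
-5 + 1/(625/237) = -5 + 237/625 = -2888/625

-2888/625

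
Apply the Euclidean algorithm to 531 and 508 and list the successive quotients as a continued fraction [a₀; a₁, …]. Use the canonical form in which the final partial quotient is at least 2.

531 = 1·508 + 23, so a_0 = 1
508 = 22·23 + 2, so a_1 = 22
23 = 11·2 + 1, so a_2 = 11
2 = 2·1 + 0, so a_3 = 2

[1; 22, 11, 2]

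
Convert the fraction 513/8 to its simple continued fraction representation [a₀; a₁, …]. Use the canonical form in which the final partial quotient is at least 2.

513 = 64·8 + 1, so a_0 = 64
8 = 8·1 + 0, so a_1 = 8

[64; 8]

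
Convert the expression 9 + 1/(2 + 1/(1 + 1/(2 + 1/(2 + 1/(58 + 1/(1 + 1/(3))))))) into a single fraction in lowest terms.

Compute successive convergents:
a_0 = 9: 9/1
a_1 = 2: 19/2
a_2 = 1: 28/3
a_3 = 2: 75/8
a_4 = 2: 178/19
a_5 = 58: 10399/1110
a_6 = 1: 10577/1129
a_7 = 3: 42130/4497

42130/4497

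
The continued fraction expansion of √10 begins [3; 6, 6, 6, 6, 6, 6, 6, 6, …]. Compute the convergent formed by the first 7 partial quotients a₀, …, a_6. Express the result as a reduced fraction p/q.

Use the convergent recurrence hₖ = aₖ·hₖ₋₁ + hₖ₋₂ (and likewise for the denominators kₖ):
a_0 = 3: 3/1
a_1 = 6: 19/6
a_2 = 6: 117/37
a_3 = 6: 721/228
a_4 = 6: 4443/1405
a_5 = 6: 27379/8658
a_6 = 6: 168717/53353

168717/53353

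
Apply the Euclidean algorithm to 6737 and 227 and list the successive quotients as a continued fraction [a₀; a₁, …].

[29; 1, 2, 9, 8]

Repeatedly divide and take the remainder:
⌊6737/227⌋ = 29, remainder 154
⌊227/154⌋ = 1, remainder 73
⌊154/73⌋ = 2, remainder 8
⌊73/8⌋ = 9, remainder 1
⌊8/1⌋ = 8, remainder 0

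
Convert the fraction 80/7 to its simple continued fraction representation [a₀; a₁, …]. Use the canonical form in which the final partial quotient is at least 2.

[11; 2, 3]

80 ÷ 7 → quotient 11, remainder 3
7 ÷ 3 → quotient 2, remainder 1
3 ÷ 1 → quotient 3, remainder 0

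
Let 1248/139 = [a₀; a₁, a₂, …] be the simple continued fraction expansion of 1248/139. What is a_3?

3

⌊1248/139⌋ = 8, remainder 136
⌊139/136⌋ = 1, remainder 3
⌊136/3⌋ = 45, remainder 1
⌊3/1⌋ = 3, remainder 0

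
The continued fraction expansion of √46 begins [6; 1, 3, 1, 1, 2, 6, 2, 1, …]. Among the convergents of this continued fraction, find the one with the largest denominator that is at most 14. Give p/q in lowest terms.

a_0 = 6: 6/1  (≤ bound)
a_1 = 1: 7/1  (≤ bound)
a_2 = 3: 27/4  (≤ bound)
a_3 = 1: 34/5  (≤ bound)
a_4 = 1: 61/9  (≤ bound)
a_5 = 2: 156/23  (> 14, stop)

61/9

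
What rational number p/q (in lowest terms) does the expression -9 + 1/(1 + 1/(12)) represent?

Starting at the tail and folding back:
Start with 12.
1 + 1/(12/1) = 1 + 1/12 = 13/12
-9 + 1/(13/12) = -9 + 12/13 = -105/13

-105/13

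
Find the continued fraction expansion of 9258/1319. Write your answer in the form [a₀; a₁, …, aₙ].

Apply division with remainder until the remainder is 0:
⌊9258/1319⌋ = 7, remainder 25
⌊1319/25⌋ = 52, remainder 19
⌊25/19⌋ = 1, remainder 6
⌊19/6⌋ = 3, remainder 1
⌊6/1⌋ = 6, remainder 0

[7; 52, 1, 3, 6]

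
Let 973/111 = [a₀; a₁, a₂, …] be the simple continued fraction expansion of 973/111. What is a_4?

1

973 ÷ 111 → quotient 8, remainder 85
111 ÷ 85 → quotient 1, remainder 26
85 ÷ 26 → quotient 3, remainder 7
26 ÷ 7 → quotient 3, remainder 5
7 ÷ 5 → quotient 1, remainder 2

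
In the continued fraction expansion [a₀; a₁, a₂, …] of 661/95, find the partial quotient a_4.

3

⌊661/95⌋ = 6, remainder 91
⌊95/91⌋ = 1, remainder 4
⌊91/4⌋ = 22, remainder 3
⌊4/3⌋ = 1, remainder 1
⌊3/1⌋ = 3, remainder 0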